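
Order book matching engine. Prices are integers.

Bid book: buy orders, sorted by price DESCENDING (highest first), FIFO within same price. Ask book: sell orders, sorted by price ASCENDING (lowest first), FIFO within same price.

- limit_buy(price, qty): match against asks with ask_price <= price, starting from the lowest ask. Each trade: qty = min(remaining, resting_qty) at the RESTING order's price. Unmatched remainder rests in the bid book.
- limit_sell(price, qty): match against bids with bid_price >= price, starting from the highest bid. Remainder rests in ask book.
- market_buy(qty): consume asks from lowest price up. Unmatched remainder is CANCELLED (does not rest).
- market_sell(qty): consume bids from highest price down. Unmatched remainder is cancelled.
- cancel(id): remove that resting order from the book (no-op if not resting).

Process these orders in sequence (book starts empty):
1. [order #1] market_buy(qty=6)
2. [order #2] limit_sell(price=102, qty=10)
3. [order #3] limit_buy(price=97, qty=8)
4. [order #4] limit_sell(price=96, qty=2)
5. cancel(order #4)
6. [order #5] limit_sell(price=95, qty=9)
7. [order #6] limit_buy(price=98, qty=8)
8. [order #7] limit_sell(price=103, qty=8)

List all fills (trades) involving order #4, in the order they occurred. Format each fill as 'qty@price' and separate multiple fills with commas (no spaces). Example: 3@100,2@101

After op 1 [order #1] market_buy(qty=6): fills=none; bids=[-] asks=[-]
After op 2 [order #2] limit_sell(price=102, qty=10): fills=none; bids=[-] asks=[#2:10@102]
After op 3 [order #3] limit_buy(price=97, qty=8): fills=none; bids=[#3:8@97] asks=[#2:10@102]
After op 4 [order #4] limit_sell(price=96, qty=2): fills=#3x#4:2@97; bids=[#3:6@97] asks=[#2:10@102]
After op 5 cancel(order #4): fills=none; bids=[#3:6@97] asks=[#2:10@102]
After op 6 [order #5] limit_sell(price=95, qty=9): fills=#3x#5:6@97; bids=[-] asks=[#5:3@95 #2:10@102]
After op 7 [order #6] limit_buy(price=98, qty=8): fills=#6x#5:3@95; bids=[#6:5@98] asks=[#2:10@102]
After op 8 [order #7] limit_sell(price=103, qty=8): fills=none; bids=[#6:5@98] asks=[#2:10@102 #7:8@103]

Answer: 2@97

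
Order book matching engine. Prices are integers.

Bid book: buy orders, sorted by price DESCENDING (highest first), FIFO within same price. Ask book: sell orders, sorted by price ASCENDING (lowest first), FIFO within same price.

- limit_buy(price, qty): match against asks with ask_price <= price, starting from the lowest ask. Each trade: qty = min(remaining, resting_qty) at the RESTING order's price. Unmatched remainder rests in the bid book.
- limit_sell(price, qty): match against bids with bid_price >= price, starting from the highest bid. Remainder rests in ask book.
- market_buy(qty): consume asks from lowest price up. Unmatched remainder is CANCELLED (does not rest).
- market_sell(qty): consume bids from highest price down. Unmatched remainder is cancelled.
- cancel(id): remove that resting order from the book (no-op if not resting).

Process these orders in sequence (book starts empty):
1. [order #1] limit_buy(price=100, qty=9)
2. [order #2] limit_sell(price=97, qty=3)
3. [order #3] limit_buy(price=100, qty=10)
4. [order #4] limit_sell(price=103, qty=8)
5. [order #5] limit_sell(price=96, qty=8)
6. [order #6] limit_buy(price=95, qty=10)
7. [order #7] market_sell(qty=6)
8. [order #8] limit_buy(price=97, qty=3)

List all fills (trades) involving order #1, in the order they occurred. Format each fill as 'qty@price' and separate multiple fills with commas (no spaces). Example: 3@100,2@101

After op 1 [order #1] limit_buy(price=100, qty=9): fills=none; bids=[#1:9@100] asks=[-]
After op 2 [order #2] limit_sell(price=97, qty=3): fills=#1x#2:3@100; bids=[#1:6@100] asks=[-]
After op 3 [order #3] limit_buy(price=100, qty=10): fills=none; bids=[#1:6@100 #3:10@100] asks=[-]
After op 4 [order #4] limit_sell(price=103, qty=8): fills=none; bids=[#1:6@100 #3:10@100] asks=[#4:8@103]
After op 5 [order #5] limit_sell(price=96, qty=8): fills=#1x#5:6@100 #3x#5:2@100; bids=[#3:8@100] asks=[#4:8@103]
After op 6 [order #6] limit_buy(price=95, qty=10): fills=none; bids=[#3:8@100 #6:10@95] asks=[#4:8@103]
After op 7 [order #7] market_sell(qty=6): fills=#3x#7:6@100; bids=[#3:2@100 #6:10@95] asks=[#4:8@103]
After op 8 [order #8] limit_buy(price=97, qty=3): fills=none; bids=[#3:2@100 #8:3@97 #6:10@95] asks=[#4:8@103]

Answer: 3@100,6@100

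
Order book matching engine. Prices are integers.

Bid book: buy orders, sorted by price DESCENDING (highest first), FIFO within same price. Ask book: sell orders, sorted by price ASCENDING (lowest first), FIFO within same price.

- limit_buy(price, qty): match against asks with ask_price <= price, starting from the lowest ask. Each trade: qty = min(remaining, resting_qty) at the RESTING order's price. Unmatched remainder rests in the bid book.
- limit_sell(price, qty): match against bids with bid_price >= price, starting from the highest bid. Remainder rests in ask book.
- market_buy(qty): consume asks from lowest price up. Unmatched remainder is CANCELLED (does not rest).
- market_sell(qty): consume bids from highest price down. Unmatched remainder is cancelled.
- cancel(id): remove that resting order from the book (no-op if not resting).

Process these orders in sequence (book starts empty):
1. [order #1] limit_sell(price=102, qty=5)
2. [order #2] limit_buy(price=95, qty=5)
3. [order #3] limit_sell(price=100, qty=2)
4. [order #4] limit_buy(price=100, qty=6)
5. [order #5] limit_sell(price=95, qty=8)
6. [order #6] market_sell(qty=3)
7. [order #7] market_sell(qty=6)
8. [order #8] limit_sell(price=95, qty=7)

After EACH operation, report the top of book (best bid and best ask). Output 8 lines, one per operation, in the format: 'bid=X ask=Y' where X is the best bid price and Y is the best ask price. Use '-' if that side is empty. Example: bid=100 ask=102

After op 1 [order #1] limit_sell(price=102, qty=5): fills=none; bids=[-] asks=[#1:5@102]
After op 2 [order #2] limit_buy(price=95, qty=5): fills=none; bids=[#2:5@95] asks=[#1:5@102]
After op 3 [order #3] limit_sell(price=100, qty=2): fills=none; bids=[#2:5@95] asks=[#3:2@100 #1:5@102]
After op 4 [order #4] limit_buy(price=100, qty=6): fills=#4x#3:2@100; bids=[#4:4@100 #2:5@95] asks=[#1:5@102]
After op 5 [order #5] limit_sell(price=95, qty=8): fills=#4x#5:4@100 #2x#5:4@95; bids=[#2:1@95] asks=[#1:5@102]
After op 6 [order #6] market_sell(qty=3): fills=#2x#6:1@95; bids=[-] asks=[#1:5@102]
After op 7 [order #7] market_sell(qty=6): fills=none; bids=[-] asks=[#1:5@102]
After op 8 [order #8] limit_sell(price=95, qty=7): fills=none; bids=[-] asks=[#8:7@95 #1:5@102]

Answer: bid=- ask=102
bid=95 ask=102
bid=95 ask=100
bid=100 ask=102
bid=95 ask=102
bid=- ask=102
bid=- ask=102
bid=- ask=95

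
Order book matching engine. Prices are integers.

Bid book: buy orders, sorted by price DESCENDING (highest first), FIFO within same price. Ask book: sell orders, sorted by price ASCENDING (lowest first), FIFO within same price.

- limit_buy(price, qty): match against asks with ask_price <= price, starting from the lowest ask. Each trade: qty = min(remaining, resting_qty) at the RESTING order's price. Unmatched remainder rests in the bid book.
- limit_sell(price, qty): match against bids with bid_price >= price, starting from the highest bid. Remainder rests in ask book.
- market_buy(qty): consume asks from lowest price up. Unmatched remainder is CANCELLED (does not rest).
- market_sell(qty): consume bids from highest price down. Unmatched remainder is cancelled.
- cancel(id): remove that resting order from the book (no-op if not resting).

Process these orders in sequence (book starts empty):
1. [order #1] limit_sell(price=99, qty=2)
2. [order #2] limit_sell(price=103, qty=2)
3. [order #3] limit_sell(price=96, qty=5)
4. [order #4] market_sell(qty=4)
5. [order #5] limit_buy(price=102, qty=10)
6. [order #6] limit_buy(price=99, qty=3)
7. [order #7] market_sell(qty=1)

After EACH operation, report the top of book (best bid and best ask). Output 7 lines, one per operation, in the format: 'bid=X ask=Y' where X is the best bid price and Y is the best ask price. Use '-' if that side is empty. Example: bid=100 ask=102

Answer: bid=- ask=99
bid=- ask=99
bid=- ask=96
bid=- ask=96
bid=102 ask=103
bid=102 ask=103
bid=102 ask=103

Derivation:
After op 1 [order #1] limit_sell(price=99, qty=2): fills=none; bids=[-] asks=[#1:2@99]
After op 2 [order #2] limit_sell(price=103, qty=2): fills=none; bids=[-] asks=[#1:2@99 #2:2@103]
After op 3 [order #3] limit_sell(price=96, qty=5): fills=none; bids=[-] asks=[#3:5@96 #1:2@99 #2:2@103]
After op 4 [order #4] market_sell(qty=4): fills=none; bids=[-] asks=[#3:5@96 #1:2@99 #2:2@103]
After op 5 [order #5] limit_buy(price=102, qty=10): fills=#5x#3:5@96 #5x#1:2@99; bids=[#5:3@102] asks=[#2:2@103]
After op 6 [order #6] limit_buy(price=99, qty=3): fills=none; bids=[#5:3@102 #6:3@99] asks=[#2:2@103]
After op 7 [order #7] market_sell(qty=1): fills=#5x#7:1@102; bids=[#5:2@102 #6:3@99] asks=[#2:2@103]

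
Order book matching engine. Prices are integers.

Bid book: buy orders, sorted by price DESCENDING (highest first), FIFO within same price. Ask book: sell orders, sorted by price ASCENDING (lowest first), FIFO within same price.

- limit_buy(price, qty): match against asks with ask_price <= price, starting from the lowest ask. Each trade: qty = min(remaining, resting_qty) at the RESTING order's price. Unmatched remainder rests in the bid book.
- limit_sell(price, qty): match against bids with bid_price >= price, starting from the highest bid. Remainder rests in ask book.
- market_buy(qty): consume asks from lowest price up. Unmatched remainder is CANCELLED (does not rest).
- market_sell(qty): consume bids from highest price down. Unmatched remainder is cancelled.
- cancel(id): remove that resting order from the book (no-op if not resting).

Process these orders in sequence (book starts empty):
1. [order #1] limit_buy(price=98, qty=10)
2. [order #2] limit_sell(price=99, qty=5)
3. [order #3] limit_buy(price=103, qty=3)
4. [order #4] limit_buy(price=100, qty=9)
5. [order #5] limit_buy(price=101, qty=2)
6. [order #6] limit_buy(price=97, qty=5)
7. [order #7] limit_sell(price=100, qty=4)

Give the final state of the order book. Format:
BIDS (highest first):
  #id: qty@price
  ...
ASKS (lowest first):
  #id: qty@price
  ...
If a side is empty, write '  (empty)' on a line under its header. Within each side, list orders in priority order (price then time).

After op 1 [order #1] limit_buy(price=98, qty=10): fills=none; bids=[#1:10@98] asks=[-]
After op 2 [order #2] limit_sell(price=99, qty=5): fills=none; bids=[#1:10@98] asks=[#2:5@99]
After op 3 [order #3] limit_buy(price=103, qty=3): fills=#3x#2:3@99; bids=[#1:10@98] asks=[#2:2@99]
After op 4 [order #4] limit_buy(price=100, qty=9): fills=#4x#2:2@99; bids=[#4:7@100 #1:10@98] asks=[-]
After op 5 [order #5] limit_buy(price=101, qty=2): fills=none; bids=[#5:2@101 #4:7@100 #1:10@98] asks=[-]
After op 6 [order #6] limit_buy(price=97, qty=5): fills=none; bids=[#5:2@101 #4:7@100 #1:10@98 #6:5@97] asks=[-]
After op 7 [order #7] limit_sell(price=100, qty=4): fills=#5x#7:2@101 #4x#7:2@100; bids=[#4:5@100 #1:10@98 #6:5@97] asks=[-]

Answer: BIDS (highest first):
  #4: 5@100
  #1: 10@98
  #6: 5@97
ASKS (lowest first):
  (empty)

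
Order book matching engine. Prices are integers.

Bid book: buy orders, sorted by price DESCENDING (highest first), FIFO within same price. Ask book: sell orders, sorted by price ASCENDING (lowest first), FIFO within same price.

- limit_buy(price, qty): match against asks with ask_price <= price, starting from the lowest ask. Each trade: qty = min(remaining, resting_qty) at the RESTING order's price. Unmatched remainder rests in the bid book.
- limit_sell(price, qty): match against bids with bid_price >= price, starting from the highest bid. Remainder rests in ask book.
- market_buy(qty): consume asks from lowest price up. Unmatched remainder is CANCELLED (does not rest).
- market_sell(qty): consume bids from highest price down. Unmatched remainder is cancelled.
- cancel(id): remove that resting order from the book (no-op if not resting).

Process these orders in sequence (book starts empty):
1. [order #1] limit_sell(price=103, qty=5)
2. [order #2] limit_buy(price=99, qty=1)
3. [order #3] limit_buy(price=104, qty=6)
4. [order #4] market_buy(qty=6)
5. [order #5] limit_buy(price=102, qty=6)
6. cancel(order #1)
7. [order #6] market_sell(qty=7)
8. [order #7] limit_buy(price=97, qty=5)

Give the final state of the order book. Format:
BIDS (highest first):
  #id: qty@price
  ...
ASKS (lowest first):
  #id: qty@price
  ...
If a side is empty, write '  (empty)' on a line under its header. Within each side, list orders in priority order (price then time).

Answer: BIDS (highest first):
  #2: 1@99
  #7: 5@97
ASKS (lowest first):
  (empty)

Derivation:
After op 1 [order #1] limit_sell(price=103, qty=5): fills=none; bids=[-] asks=[#1:5@103]
After op 2 [order #2] limit_buy(price=99, qty=1): fills=none; bids=[#2:1@99] asks=[#1:5@103]
After op 3 [order #3] limit_buy(price=104, qty=6): fills=#3x#1:5@103; bids=[#3:1@104 #2:1@99] asks=[-]
After op 4 [order #4] market_buy(qty=6): fills=none; bids=[#3:1@104 #2:1@99] asks=[-]
After op 5 [order #5] limit_buy(price=102, qty=6): fills=none; bids=[#3:1@104 #5:6@102 #2:1@99] asks=[-]
After op 6 cancel(order #1): fills=none; bids=[#3:1@104 #5:6@102 #2:1@99] asks=[-]
After op 7 [order #6] market_sell(qty=7): fills=#3x#6:1@104 #5x#6:6@102; bids=[#2:1@99] asks=[-]
After op 8 [order #7] limit_buy(price=97, qty=5): fills=none; bids=[#2:1@99 #7:5@97] asks=[-]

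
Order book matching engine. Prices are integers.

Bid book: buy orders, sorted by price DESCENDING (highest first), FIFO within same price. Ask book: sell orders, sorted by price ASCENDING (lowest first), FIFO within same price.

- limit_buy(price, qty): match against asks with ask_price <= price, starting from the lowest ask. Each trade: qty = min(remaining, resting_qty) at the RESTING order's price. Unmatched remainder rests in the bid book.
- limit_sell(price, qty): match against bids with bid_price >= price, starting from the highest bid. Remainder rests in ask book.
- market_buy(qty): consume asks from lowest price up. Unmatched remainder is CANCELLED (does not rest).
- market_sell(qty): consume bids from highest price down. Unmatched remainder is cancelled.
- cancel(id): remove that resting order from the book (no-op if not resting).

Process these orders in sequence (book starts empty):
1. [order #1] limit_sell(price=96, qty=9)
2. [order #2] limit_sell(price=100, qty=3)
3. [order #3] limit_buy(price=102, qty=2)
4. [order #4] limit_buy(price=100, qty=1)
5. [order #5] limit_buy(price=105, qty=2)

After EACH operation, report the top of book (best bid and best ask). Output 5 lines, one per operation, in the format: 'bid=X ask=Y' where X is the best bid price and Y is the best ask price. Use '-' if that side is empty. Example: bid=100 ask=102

After op 1 [order #1] limit_sell(price=96, qty=9): fills=none; bids=[-] asks=[#1:9@96]
After op 2 [order #2] limit_sell(price=100, qty=3): fills=none; bids=[-] asks=[#1:9@96 #2:3@100]
After op 3 [order #3] limit_buy(price=102, qty=2): fills=#3x#1:2@96; bids=[-] asks=[#1:7@96 #2:3@100]
After op 4 [order #4] limit_buy(price=100, qty=1): fills=#4x#1:1@96; bids=[-] asks=[#1:6@96 #2:3@100]
After op 5 [order #5] limit_buy(price=105, qty=2): fills=#5x#1:2@96; bids=[-] asks=[#1:4@96 #2:3@100]

Answer: bid=- ask=96
bid=- ask=96
bid=- ask=96
bid=- ask=96
bid=- ask=96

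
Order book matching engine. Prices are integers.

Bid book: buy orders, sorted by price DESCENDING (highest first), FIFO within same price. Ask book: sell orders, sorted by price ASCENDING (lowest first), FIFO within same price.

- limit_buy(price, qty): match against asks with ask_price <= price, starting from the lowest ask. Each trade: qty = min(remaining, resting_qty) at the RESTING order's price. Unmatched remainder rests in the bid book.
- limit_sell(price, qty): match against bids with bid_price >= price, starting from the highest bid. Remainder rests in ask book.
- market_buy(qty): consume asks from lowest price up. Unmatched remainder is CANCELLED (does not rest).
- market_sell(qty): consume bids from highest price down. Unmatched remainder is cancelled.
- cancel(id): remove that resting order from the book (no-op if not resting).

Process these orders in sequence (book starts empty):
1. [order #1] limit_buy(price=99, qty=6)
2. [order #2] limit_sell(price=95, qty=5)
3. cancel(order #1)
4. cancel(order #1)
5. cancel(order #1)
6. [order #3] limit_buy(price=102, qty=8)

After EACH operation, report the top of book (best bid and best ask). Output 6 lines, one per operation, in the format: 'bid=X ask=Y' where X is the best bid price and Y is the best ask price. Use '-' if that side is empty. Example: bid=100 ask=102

After op 1 [order #1] limit_buy(price=99, qty=6): fills=none; bids=[#1:6@99] asks=[-]
After op 2 [order #2] limit_sell(price=95, qty=5): fills=#1x#2:5@99; bids=[#1:1@99] asks=[-]
After op 3 cancel(order #1): fills=none; bids=[-] asks=[-]
After op 4 cancel(order #1): fills=none; bids=[-] asks=[-]
After op 5 cancel(order #1): fills=none; bids=[-] asks=[-]
After op 6 [order #3] limit_buy(price=102, qty=8): fills=none; bids=[#3:8@102] asks=[-]

Answer: bid=99 ask=-
bid=99 ask=-
bid=- ask=-
bid=- ask=-
bid=- ask=-
bid=102 ask=-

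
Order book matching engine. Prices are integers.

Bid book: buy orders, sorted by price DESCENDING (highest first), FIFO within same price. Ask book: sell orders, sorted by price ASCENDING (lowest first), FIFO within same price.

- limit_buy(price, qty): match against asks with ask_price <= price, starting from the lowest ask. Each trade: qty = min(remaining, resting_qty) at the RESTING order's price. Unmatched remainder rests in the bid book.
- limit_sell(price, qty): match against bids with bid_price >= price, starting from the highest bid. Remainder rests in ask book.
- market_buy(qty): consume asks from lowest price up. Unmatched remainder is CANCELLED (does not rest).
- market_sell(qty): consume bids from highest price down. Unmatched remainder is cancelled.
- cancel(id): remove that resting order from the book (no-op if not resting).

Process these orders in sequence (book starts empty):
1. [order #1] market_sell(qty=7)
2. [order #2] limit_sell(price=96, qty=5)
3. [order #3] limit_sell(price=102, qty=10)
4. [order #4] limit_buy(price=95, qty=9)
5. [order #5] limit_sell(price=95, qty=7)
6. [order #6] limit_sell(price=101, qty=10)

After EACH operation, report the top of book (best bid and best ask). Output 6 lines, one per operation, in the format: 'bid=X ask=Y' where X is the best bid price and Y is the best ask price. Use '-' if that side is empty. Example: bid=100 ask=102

Answer: bid=- ask=-
bid=- ask=96
bid=- ask=96
bid=95 ask=96
bid=95 ask=96
bid=95 ask=96

Derivation:
After op 1 [order #1] market_sell(qty=7): fills=none; bids=[-] asks=[-]
After op 2 [order #2] limit_sell(price=96, qty=5): fills=none; bids=[-] asks=[#2:5@96]
After op 3 [order #3] limit_sell(price=102, qty=10): fills=none; bids=[-] asks=[#2:5@96 #3:10@102]
After op 4 [order #4] limit_buy(price=95, qty=9): fills=none; bids=[#4:9@95] asks=[#2:5@96 #3:10@102]
After op 5 [order #5] limit_sell(price=95, qty=7): fills=#4x#5:7@95; bids=[#4:2@95] asks=[#2:5@96 #3:10@102]
After op 6 [order #6] limit_sell(price=101, qty=10): fills=none; bids=[#4:2@95] asks=[#2:5@96 #6:10@101 #3:10@102]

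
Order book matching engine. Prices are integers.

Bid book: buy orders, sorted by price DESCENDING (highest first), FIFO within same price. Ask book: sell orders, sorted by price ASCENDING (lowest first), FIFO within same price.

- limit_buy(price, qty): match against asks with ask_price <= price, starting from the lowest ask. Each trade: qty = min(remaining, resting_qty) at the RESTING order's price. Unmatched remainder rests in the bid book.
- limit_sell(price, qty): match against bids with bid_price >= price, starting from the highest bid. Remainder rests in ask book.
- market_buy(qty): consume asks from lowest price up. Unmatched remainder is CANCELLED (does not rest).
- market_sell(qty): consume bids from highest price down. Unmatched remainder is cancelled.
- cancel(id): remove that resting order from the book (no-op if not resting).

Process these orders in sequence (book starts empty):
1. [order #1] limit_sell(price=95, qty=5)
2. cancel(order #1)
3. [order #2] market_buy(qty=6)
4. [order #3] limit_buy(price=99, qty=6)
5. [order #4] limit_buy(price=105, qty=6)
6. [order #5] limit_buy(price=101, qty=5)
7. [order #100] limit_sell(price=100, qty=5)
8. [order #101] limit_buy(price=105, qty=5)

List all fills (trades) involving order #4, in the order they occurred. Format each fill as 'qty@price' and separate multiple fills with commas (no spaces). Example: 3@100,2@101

Answer: 5@105

Derivation:
After op 1 [order #1] limit_sell(price=95, qty=5): fills=none; bids=[-] asks=[#1:5@95]
After op 2 cancel(order #1): fills=none; bids=[-] asks=[-]
After op 3 [order #2] market_buy(qty=6): fills=none; bids=[-] asks=[-]
After op 4 [order #3] limit_buy(price=99, qty=6): fills=none; bids=[#3:6@99] asks=[-]
After op 5 [order #4] limit_buy(price=105, qty=6): fills=none; bids=[#4:6@105 #3:6@99] asks=[-]
After op 6 [order #5] limit_buy(price=101, qty=5): fills=none; bids=[#4:6@105 #5:5@101 #3:6@99] asks=[-]
After op 7 [order #100] limit_sell(price=100, qty=5): fills=#4x#100:5@105; bids=[#4:1@105 #5:5@101 #3:6@99] asks=[-]
After op 8 [order #101] limit_buy(price=105, qty=5): fills=none; bids=[#4:1@105 #101:5@105 #5:5@101 #3:6@99] asks=[-]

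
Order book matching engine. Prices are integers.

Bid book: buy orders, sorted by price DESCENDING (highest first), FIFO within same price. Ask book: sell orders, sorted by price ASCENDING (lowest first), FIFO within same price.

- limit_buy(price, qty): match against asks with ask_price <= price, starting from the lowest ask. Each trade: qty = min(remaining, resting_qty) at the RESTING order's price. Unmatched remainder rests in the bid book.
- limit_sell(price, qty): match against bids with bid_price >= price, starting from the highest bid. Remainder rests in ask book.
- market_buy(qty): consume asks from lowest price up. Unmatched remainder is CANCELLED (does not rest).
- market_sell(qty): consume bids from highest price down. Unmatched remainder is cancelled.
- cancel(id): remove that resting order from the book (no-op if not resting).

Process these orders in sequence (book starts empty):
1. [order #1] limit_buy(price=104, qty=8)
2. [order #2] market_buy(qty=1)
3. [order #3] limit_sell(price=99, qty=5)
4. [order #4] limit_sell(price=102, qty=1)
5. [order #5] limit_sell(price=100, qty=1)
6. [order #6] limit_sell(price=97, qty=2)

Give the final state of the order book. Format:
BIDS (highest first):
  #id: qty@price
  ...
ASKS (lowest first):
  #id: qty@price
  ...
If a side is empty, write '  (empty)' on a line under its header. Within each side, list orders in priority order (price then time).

Answer: BIDS (highest first):
  (empty)
ASKS (lowest first):
  #6: 1@97

Derivation:
After op 1 [order #1] limit_buy(price=104, qty=8): fills=none; bids=[#1:8@104] asks=[-]
After op 2 [order #2] market_buy(qty=1): fills=none; bids=[#1:8@104] asks=[-]
After op 3 [order #3] limit_sell(price=99, qty=5): fills=#1x#3:5@104; bids=[#1:3@104] asks=[-]
After op 4 [order #4] limit_sell(price=102, qty=1): fills=#1x#4:1@104; bids=[#1:2@104] asks=[-]
After op 5 [order #5] limit_sell(price=100, qty=1): fills=#1x#5:1@104; bids=[#1:1@104] asks=[-]
After op 6 [order #6] limit_sell(price=97, qty=2): fills=#1x#6:1@104; bids=[-] asks=[#6:1@97]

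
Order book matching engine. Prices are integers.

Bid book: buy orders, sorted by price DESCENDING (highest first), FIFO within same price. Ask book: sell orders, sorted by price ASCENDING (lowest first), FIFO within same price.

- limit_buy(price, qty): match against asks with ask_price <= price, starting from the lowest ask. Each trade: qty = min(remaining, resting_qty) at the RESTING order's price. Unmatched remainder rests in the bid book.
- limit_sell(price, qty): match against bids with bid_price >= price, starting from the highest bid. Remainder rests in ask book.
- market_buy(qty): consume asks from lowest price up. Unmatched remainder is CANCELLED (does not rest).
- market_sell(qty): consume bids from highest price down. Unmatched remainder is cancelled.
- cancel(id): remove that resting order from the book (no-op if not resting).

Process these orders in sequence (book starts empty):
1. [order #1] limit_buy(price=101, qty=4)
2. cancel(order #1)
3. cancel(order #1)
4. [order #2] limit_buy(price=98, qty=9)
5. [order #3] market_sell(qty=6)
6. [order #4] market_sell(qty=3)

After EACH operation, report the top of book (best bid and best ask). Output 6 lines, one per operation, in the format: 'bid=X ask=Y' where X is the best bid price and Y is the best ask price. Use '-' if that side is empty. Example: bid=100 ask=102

Answer: bid=101 ask=-
bid=- ask=-
bid=- ask=-
bid=98 ask=-
bid=98 ask=-
bid=- ask=-

Derivation:
After op 1 [order #1] limit_buy(price=101, qty=4): fills=none; bids=[#1:4@101] asks=[-]
After op 2 cancel(order #1): fills=none; bids=[-] asks=[-]
After op 3 cancel(order #1): fills=none; bids=[-] asks=[-]
After op 4 [order #2] limit_buy(price=98, qty=9): fills=none; bids=[#2:9@98] asks=[-]
After op 5 [order #3] market_sell(qty=6): fills=#2x#3:6@98; bids=[#2:3@98] asks=[-]
After op 6 [order #4] market_sell(qty=3): fills=#2x#4:3@98; bids=[-] asks=[-]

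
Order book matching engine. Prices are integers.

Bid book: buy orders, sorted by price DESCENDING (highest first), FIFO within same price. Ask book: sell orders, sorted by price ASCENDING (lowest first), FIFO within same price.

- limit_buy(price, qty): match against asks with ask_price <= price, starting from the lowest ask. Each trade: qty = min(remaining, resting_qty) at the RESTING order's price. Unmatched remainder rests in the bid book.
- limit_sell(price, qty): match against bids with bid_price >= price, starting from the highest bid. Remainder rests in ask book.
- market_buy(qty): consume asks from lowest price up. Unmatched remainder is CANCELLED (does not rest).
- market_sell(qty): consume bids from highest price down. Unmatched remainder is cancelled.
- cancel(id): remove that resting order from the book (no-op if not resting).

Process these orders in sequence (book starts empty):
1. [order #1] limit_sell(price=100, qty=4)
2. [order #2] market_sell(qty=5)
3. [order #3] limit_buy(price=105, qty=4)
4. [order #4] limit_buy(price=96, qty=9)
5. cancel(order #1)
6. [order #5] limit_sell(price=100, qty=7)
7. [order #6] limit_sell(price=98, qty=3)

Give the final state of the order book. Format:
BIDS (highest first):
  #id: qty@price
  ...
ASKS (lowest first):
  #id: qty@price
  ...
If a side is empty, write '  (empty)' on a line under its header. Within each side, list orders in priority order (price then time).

After op 1 [order #1] limit_sell(price=100, qty=4): fills=none; bids=[-] asks=[#1:4@100]
After op 2 [order #2] market_sell(qty=5): fills=none; bids=[-] asks=[#1:4@100]
After op 3 [order #3] limit_buy(price=105, qty=4): fills=#3x#1:4@100; bids=[-] asks=[-]
After op 4 [order #4] limit_buy(price=96, qty=9): fills=none; bids=[#4:9@96] asks=[-]
After op 5 cancel(order #1): fills=none; bids=[#4:9@96] asks=[-]
After op 6 [order #5] limit_sell(price=100, qty=7): fills=none; bids=[#4:9@96] asks=[#5:7@100]
After op 7 [order #6] limit_sell(price=98, qty=3): fills=none; bids=[#4:9@96] asks=[#6:3@98 #5:7@100]

Answer: BIDS (highest first):
  #4: 9@96
ASKS (lowest first):
  #6: 3@98
  #5: 7@100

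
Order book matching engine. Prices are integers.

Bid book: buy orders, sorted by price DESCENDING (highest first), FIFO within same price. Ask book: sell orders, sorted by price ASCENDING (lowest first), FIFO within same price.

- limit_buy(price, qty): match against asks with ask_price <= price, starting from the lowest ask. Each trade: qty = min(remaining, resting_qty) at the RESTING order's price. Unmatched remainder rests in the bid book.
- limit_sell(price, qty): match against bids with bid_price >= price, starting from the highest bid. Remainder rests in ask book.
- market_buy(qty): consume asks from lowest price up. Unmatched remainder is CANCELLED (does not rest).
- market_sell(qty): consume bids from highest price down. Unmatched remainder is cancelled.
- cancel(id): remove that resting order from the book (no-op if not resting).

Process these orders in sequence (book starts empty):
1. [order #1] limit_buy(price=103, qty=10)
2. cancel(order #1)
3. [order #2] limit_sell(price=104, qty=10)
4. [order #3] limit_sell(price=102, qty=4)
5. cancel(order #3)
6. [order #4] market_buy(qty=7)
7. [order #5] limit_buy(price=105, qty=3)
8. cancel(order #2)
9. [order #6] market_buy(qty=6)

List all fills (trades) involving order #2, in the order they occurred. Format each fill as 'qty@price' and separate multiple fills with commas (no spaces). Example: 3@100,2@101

Answer: 7@104,3@104

Derivation:
After op 1 [order #1] limit_buy(price=103, qty=10): fills=none; bids=[#1:10@103] asks=[-]
After op 2 cancel(order #1): fills=none; bids=[-] asks=[-]
After op 3 [order #2] limit_sell(price=104, qty=10): fills=none; bids=[-] asks=[#2:10@104]
After op 4 [order #3] limit_sell(price=102, qty=4): fills=none; bids=[-] asks=[#3:4@102 #2:10@104]
After op 5 cancel(order #3): fills=none; bids=[-] asks=[#2:10@104]
After op 6 [order #4] market_buy(qty=7): fills=#4x#2:7@104; bids=[-] asks=[#2:3@104]
After op 7 [order #5] limit_buy(price=105, qty=3): fills=#5x#2:3@104; bids=[-] asks=[-]
After op 8 cancel(order #2): fills=none; bids=[-] asks=[-]
After op 9 [order #6] market_buy(qty=6): fills=none; bids=[-] asks=[-]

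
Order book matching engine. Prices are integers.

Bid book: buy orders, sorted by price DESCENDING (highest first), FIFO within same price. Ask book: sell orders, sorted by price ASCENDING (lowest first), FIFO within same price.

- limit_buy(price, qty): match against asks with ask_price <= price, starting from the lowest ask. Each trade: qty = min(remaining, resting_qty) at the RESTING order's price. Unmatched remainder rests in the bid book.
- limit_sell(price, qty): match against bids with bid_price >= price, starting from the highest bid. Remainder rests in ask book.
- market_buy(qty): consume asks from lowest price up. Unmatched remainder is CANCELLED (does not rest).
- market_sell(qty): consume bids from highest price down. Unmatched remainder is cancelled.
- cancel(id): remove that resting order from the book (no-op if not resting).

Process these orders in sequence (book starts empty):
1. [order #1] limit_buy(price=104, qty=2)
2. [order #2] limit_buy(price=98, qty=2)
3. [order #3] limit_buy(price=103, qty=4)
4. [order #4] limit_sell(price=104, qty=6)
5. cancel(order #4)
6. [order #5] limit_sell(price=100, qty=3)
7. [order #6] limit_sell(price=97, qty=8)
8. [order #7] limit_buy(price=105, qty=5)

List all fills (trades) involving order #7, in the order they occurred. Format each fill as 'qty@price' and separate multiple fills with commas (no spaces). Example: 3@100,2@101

After op 1 [order #1] limit_buy(price=104, qty=2): fills=none; bids=[#1:2@104] asks=[-]
After op 2 [order #2] limit_buy(price=98, qty=2): fills=none; bids=[#1:2@104 #2:2@98] asks=[-]
After op 3 [order #3] limit_buy(price=103, qty=4): fills=none; bids=[#1:2@104 #3:4@103 #2:2@98] asks=[-]
After op 4 [order #4] limit_sell(price=104, qty=6): fills=#1x#4:2@104; bids=[#3:4@103 #2:2@98] asks=[#4:4@104]
After op 5 cancel(order #4): fills=none; bids=[#3:4@103 #2:2@98] asks=[-]
After op 6 [order #5] limit_sell(price=100, qty=3): fills=#3x#5:3@103; bids=[#3:1@103 #2:2@98] asks=[-]
After op 7 [order #6] limit_sell(price=97, qty=8): fills=#3x#6:1@103 #2x#6:2@98; bids=[-] asks=[#6:5@97]
After op 8 [order #7] limit_buy(price=105, qty=5): fills=#7x#6:5@97; bids=[-] asks=[-]

Answer: 5@97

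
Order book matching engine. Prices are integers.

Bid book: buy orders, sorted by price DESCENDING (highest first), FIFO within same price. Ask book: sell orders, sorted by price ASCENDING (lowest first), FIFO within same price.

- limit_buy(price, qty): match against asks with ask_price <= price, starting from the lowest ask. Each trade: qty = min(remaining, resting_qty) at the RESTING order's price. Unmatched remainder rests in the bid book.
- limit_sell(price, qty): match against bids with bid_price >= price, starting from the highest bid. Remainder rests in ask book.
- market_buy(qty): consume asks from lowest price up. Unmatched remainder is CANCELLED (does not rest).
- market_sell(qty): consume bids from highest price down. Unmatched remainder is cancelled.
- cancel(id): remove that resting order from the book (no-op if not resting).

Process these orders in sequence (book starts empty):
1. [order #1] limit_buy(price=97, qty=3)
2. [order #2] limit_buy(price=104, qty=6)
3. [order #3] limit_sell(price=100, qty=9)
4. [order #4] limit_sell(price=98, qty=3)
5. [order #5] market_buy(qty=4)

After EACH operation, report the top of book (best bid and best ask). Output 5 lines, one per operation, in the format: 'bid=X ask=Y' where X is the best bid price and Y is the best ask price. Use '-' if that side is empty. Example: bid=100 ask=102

Answer: bid=97 ask=-
bid=104 ask=-
bid=97 ask=100
bid=97 ask=98
bid=97 ask=100

Derivation:
After op 1 [order #1] limit_buy(price=97, qty=3): fills=none; bids=[#1:3@97] asks=[-]
After op 2 [order #2] limit_buy(price=104, qty=6): fills=none; bids=[#2:6@104 #1:3@97] asks=[-]
After op 3 [order #3] limit_sell(price=100, qty=9): fills=#2x#3:6@104; bids=[#1:3@97] asks=[#3:3@100]
After op 4 [order #4] limit_sell(price=98, qty=3): fills=none; bids=[#1:3@97] asks=[#4:3@98 #3:3@100]
After op 5 [order #5] market_buy(qty=4): fills=#5x#4:3@98 #5x#3:1@100; bids=[#1:3@97] asks=[#3:2@100]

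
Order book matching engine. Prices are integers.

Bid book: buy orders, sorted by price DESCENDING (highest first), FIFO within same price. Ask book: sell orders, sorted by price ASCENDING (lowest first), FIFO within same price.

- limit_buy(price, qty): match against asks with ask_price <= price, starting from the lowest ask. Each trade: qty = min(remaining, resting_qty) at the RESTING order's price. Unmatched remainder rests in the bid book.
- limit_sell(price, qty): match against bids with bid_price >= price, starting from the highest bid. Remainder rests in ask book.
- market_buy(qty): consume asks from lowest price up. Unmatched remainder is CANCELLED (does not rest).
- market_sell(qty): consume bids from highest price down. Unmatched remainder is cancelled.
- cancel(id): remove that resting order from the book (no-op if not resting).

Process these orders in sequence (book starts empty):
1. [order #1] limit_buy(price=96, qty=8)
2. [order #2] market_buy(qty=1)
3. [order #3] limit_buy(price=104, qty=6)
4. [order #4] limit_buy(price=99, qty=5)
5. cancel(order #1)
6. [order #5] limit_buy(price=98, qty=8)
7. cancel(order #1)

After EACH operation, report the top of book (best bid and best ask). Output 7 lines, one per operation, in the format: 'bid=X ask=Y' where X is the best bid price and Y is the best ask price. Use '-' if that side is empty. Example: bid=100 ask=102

Answer: bid=96 ask=-
bid=96 ask=-
bid=104 ask=-
bid=104 ask=-
bid=104 ask=-
bid=104 ask=-
bid=104 ask=-

Derivation:
After op 1 [order #1] limit_buy(price=96, qty=8): fills=none; bids=[#1:8@96] asks=[-]
After op 2 [order #2] market_buy(qty=1): fills=none; bids=[#1:8@96] asks=[-]
After op 3 [order #3] limit_buy(price=104, qty=6): fills=none; bids=[#3:6@104 #1:8@96] asks=[-]
After op 4 [order #4] limit_buy(price=99, qty=5): fills=none; bids=[#3:6@104 #4:5@99 #1:8@96] asks=[-]
After op 5 cancel(order #1): fills=none; bids=[#3:6@104 #4:5@99] asks=[-]
After op 6 [order #5] limit_buy(price=98, qty=8): fills=none; bids=[#3:6@104 #4:5@99 #5:8@98] asks=[-]
After op 7 cancel(order #1): fills=none; bids=[#3:6@104 #4:5@99 #5:8@98] asks=[-]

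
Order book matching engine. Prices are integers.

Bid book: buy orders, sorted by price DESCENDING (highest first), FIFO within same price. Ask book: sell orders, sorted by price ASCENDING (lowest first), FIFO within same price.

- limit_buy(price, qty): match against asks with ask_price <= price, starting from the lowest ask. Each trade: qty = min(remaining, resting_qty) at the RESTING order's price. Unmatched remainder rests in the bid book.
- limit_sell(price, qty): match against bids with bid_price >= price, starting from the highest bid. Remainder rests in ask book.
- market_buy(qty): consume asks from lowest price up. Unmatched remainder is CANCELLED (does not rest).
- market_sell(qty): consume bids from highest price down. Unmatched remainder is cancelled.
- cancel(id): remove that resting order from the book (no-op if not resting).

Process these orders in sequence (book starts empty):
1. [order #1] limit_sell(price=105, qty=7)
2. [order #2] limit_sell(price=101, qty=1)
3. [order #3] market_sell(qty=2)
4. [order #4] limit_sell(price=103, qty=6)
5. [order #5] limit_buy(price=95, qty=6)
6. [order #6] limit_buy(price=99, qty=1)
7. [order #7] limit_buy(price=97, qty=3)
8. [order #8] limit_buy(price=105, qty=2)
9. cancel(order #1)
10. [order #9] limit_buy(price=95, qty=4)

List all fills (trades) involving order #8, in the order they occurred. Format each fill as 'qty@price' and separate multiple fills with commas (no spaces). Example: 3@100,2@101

After op 1 [order #1] limit_sell(price=105, qty=7): fills=none; bids=[-] asks=[#1:7@105]
After op 2 [order #2] limit_sell(price=101, qty=1): fills=none; bids=[-] asks=[#2:1@101 #1:7@105]
After op 3 [order #3] market_sell(qty=2): fills=none; bids=[-] asks=[#2:1@101 #1:7@105]
After op 4 [order #4] limit_sell(price=103, qty=6): fills=none; bids=[-] asks=[#2:1@101 #4:6@103 #1:7@105]
After op 5 [order #5] limit_buy(price=95, qty=6): fills=none; bids=[#5:6@95] asks=[#2:1@101 #4:6@103 #1:7@105]
After op 6 [order #6] limit_buy(price=99, qty=1): fills=none; bids=[#6:1@99 #5:6@95] asks=[#2:1@101 #4:6@103 #1:7@105]
After op 7 [order #7] limit_buy(price=97, qty=3): fills=none; bids=[#6:1@99 #7:3@97 #5:6@95] asks=[#2:1@101 #4:6@103 #1:7@105]
After op 8 [order #8] limit_buy(price=105, qty=2): fills=#8x#2:1@101 #8x#4:1@103; bids=[#6:1@99 #7:3@97 #5:6@95] asks=[#4:5@103 #1:7@105]
After op 9 cancel(order #1): fills=none; bids=[#6:1@99 #7:3@97 #5:6@95] asks=[#4:5@103]
After op 10 [order #9] limit_buy(price=95, qty=4): fills=none; bids=[#6:1@99 #7:3@97 #5:6@95 #9:4@95] asks=[#4:5@103]

Answer: 1@101,1@103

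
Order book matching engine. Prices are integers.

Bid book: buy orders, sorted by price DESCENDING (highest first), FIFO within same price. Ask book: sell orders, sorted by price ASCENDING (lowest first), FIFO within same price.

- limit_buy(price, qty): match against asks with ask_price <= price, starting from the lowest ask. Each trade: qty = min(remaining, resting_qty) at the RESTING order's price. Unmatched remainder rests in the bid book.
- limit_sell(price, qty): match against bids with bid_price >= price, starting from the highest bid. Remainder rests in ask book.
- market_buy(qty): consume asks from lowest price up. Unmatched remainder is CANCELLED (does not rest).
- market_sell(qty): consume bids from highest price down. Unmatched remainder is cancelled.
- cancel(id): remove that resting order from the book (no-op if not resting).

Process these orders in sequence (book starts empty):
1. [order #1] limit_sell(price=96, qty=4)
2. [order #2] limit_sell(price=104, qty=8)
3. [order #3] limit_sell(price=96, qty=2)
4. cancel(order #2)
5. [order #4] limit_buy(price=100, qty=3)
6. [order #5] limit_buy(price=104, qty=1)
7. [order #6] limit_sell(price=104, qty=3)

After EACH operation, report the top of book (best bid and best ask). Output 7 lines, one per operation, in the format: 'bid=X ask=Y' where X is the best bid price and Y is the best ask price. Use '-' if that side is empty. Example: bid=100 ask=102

After op 1 [order #1] limit_sell(price=96, qty=4): fills=none; bids=[-] asks=[#1:4@96]
After op 2 [order #2] limit_sell(price=104, qty=8): fills=none; bids=[-] asks=[#1:4@96 #2:8@104]
After op 3 [order #3] limit_sell(price=96, qty=2): fills=none; bids=[-] asks=[#1:4@96 #3:2@96 #2:8@104]
After op 4 cancel(order #2): fills=none; bids=[-] asks=[#1:4@96 #3:2@96]
After op 5 [order #4] limit_buy(price=100, qty=3): fills=#4x#1:3@96; bids=[-] asks=[#1:1@96 #3:2@96]
After op 6 [order #5] limit_buy(price=104, qty=1): fills=#5x#1:1@96; bids=[-] asks=[#3:2@96]
After op 7 [order #6] limit_sell(price=104, qty=3): fills=none; bids=[-] asks=[#3:2@96 #6:3@104]

Answer: bid=- ask=96
bid=- ask=96
bid=- ask=96
bid=- ask=96
bid=- ask=96
bid=- ask=96
bid=- ask=96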